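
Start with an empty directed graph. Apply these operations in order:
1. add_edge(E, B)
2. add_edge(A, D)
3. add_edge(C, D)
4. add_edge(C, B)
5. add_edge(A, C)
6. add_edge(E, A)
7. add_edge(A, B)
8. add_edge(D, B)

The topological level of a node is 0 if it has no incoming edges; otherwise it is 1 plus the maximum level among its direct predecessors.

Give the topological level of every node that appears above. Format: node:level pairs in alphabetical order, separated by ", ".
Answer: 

Answer: A:1, B:4, C:2, D:3, E:0

Derivation:
Op 1: add_edge(E, B). Edges now: 1
Op 2: add_edge(A, D). Edges now: 2
Op 3: add_edge(C, D). Edges now: 3
Op 4: add_edge(C, B). Edges now: 4
Op 5: add_edge(A, C). Edges now: 5
Op 6: add_edge(E, A). Edges now: 6
Op 7: add_edge(A, B). Edges now: 7
Op 8: add_edge(D, B). Edges now: 8
Compute levels (Kahn BFS):
  sources (in-degree 0): E
  process E: level=0
    E->A: in-degree(A)=0, level(A)=1, enqueue
    E->B: in-degree(B)=3, level(B)>=1
  process A: level=1
    A->B: in-degree(B)=2, level(B)>=2
    A->C: in-degree(C)=0, level(C)=2, enqueue
    A->D: in-degree(D)=1, level(D)>=2
  process C: level=2
    C->B: in-degree(B)=1, level(B)>=3
    C->D: in-degree(D)=0, level(D)=3, enqueue
  process D: level=3
    D->B: in-degree(B)=0, level(B)=4, enqueue
  process B: level=4
All levels: A:1, B:4, C:2, D:3, E:0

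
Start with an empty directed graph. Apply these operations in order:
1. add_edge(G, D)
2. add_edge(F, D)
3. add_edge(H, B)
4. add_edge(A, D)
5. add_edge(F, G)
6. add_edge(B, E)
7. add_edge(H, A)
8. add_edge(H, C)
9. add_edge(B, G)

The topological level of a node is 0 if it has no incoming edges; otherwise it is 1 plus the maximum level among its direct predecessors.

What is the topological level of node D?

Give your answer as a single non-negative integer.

Op 1: add_edge(G, D). Edges now: 1
Op 2: add_edge(F, D). Edges now: 2
Op 3: add_edge(H, B). Edges now: 3
Op 4: add_edge(A, D). Edges now: 4
Op 5: add_edge(F, G). Edges now: 5
Op 6: add_edge(B, E). Edges now: 6
Op 7: add_edge(H, A). Edges now: 7
Op 8: add_edge(H, C). Edges now: 8
Op 9: add_edge(B, G). Edges now: 9
Compute levels (Kahn BFS):
  sources (in-degree 0): F, H
  process F: level=0
    F->D: in-degree(D)=2, level(D)>=1
    F->G: in-degree(G)=1, level(G)>=1
  process H: level=0
    H->A: in-degree(A)=0, level(A)=1, enqueue
    H->B: in-degree(B)=0, level(B)=1, enqueue
    H->C: in-degree(C)=0, level(C)=1, enqueue
  process A: level=1
    A->D: in-degree(D)=1, level(D)>=2
  process B: level=1
    B->E: in-degree(E)=0, level(E)=2, enqueue
    B->G: in-degree(G)=0, level(G)=2, enqueue
  process C: level=1
  process E: level=2
  process G: level=2
    G->D: in-degree(D)=0, level(D)=3, enqueue
  process D: level=3
All levels: A:1, B:1, C:1, D:3, E:2, F:0, G:2, H:0
level(D) = 3

Answer: 3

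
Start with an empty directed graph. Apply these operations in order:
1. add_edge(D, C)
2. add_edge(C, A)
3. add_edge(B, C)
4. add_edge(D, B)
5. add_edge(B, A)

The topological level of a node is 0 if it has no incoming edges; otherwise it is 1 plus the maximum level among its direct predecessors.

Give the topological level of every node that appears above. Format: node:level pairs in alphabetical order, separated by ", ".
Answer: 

Op 1: add_edge(D, C). Edges now: 1
Op 2: add_edge(C, A). Edges now: 2
Op 3: add_edge(B, C). Edges now: 3
Op 4: add_edge(D, B). Edges now: 4
Op 5: add_edge(B, A). Edges now: 5
Compute levels (Kahn BFS):
  sources (in-degree 0): D
  process D: level=0
    D->B: in-degree(B)=0, level(B)=1, enqueue
    D->C: in-degree(C)=1, level(C)>=1
  process B: level=1
    B->A: in-degree(A)=1, level(A)>=2
    B->C: in-degree(C)=0, level(C)=2, enqueue
  process C: level=2
    C->A: in-degree(A)=0, level(A)=3, enqueue
  process A: level=3
All levels: A:3, B:1, C:2, D:0

Answer: A:3, B:1, C:2, D:0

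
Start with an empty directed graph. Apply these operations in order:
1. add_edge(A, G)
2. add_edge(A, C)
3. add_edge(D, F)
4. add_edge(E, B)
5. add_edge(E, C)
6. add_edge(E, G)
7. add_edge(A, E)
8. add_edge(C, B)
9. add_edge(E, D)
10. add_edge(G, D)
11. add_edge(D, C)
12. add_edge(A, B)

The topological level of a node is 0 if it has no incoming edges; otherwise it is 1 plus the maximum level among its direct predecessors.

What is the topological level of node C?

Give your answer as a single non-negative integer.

Answer: 4

Derivation:
Op 1: add_edge(A, G). Edges now: 1
Op 2: add_edge(A, C). Edges now: 2
Op 3: add_edge(D, F). Edges now: 3
Op 4: add_edge(E, B). Edges now: 4
Op 5: add_edge(E, C). Edges now: 5
Op 6: add_edge(E, G). Edges now: 6
Op 7: add_edge(A, E). Edges now: 7
Op 8: add_edge(C, B). Edges now: 8
Op 9: add_edge(E, D). Edges now: 9
Op 10: add_edge(G, D). Edges now: 10
Op 11: add_edge(D, C). Edges now: 11
Op 12: add_edge(A, B). Edges now: 12
Compute levels (Kahn BFS):
  sources (in-degree 0): A
  process A: level=0
    A->B: in-degree(B)=2, level(B)>=1
    A->C: in-degree(C)=2, level(C)>=1
    A->E: in-degree(E)=0, level(E)=1, enqueue
    A->G: in-degree(G)=1, level(G)>=1
  process E: level=1
    E->B: in-degree(B)=1, level(B)>=2
    E->C: in-degree(C)=1, level(C)>=2
    E->D: in-degree(D)=1, level(D)>=2
    E->G: in-degree(G)=0, level(G)=2, enqueue
  process G: level=2
    G->D: in-degree(D)=0, level(D)=3, enqueue
  process D: level=3
    D->C: in-degree(C)=0, level(C)=4, enqueue
    D->F: in-degree(F)=0, level(F)=4, enqueue
  process C: level=4
    C->B: in-degree(B)=0, level(B)=5, enqueue
  process F: level=4
  process B: level=5
All levels: A:0, B:5, C:4, D:3, E:1, F:4, G:2
level(C) = 4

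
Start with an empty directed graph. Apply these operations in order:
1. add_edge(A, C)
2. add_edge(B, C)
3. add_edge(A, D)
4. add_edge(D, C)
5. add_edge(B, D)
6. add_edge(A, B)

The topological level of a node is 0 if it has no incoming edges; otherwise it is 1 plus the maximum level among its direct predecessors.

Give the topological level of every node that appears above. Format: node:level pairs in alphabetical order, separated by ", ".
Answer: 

Answer: A:0, B:1, C:3, D:2

Derivation:
Op 1: add_edge(A, C). Edges now: 1
Op 2: add_edge(B, C). Edges now: 2
Op 3: add_edge(A, D). Edges now: 3
Op 4: add_edge(D, C). Edges now: 4
Op 5: add_edge(B, D). Edges now: 5
Op 6: add_edge(A, B). Edges now: 6
Compute levels (Kahn BFS):
  sources (in-degree 0): A
  process A: level=0
    A->B: in-degree(B)=0, level(B)=1, enqueue
    A->C: in-degree(C)=2, level(C)>=1
    A->D: in-degree(D)=1, level(D)>=1
  process B: level=1
    B->C: in-degree(C)=1, level(C)>=2
    B->D: in-degree(D)=0, level(D)=2, enqueue
  process D: level=2
    D->C: in-degree(C)=0, level(C)=3, enqueue
  process C: level=3
All levels: A:0, B:1, C:3, D:2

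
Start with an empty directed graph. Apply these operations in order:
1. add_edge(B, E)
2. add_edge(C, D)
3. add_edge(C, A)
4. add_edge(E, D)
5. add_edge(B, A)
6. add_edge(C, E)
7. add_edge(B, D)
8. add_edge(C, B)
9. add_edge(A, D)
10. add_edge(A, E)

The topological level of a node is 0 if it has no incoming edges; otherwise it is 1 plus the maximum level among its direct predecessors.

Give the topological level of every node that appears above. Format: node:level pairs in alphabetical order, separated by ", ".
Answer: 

Op 1: add_edge(B, E). Edges now: 1
Op 2: add_edge(C, D). Edges now: 2
Op 3: add_edge(C, A). Edges now: 3
Op 4: add_edge(E, D). Edges now: 4
Op 5: add_edge(B, A). Edges now: 5
Op 6: add_edge(C, E). Edges now: 6
Op 7: add_edge(B, D). Edges now: 7
Op 8: add_edge(C, B). Edges now: 8
Op 9: add_edge(A, D). Edges now: 9
Op 10: add_edge(A, E). Edges now: 10
Compute levels (Kahn BFS):
  sources (in-degree 0): C
  process C: level=0
    C->A: in-degree(A)=1, level(A)>=1
    C->B: in-degree(B)=0, level(B)=1, enqueue
    C->D: in-degree(D)=3, level(D)>=1
    C->E: in-degree(E)=2, level(E)>=1
  process B: level=1
    B->A: in-degree(A)=0, level(A)=2, enqueue
    B->D: in-degree(D)=2, level(D)>=2
    B->E: in-degree(E)=1, level(E)>=2
  process A: level=2
    A->D: in-degree(D)=1, level(D)>=3
    A->E: in-degree(E)=0, level(E)=3, enqueue
  process E: level=3
    E->D: in-degree(D)=0, level(D)=4, enqueue
  process D: level=4
All levels: A:2, B:1, C:0, D:4, E:3

Answer: A:2, B:1, C:0, D:4, E:3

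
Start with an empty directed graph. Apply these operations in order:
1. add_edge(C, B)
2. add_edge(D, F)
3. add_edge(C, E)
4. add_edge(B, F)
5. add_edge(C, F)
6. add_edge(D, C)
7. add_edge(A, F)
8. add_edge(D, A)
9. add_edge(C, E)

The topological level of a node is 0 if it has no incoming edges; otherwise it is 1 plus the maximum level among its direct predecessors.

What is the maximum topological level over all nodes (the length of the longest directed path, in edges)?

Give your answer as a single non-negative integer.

Op 1: add_edge(C, B). Edges now: 1
Op 2: add_edge(D, F). Edges now: 2
Op 3: add_edge(C, E). Edges now: 3
Op 4: add_edge(B, F). Edges now: 4
Op 5: add_edge(C, F). Edges now: 5
Op 6: add_edge(D, C). Edges now: 6
Op 7: add_edge(A, F). Edges now: 7
Op 8: add_edge(D, A). Edges now: 8
Op 9: add_edge(C, E) (duplicate, no change). Edges now: 8
Compute levels (Kahn BFS):
  sources (in-degree 0): D
  process D: level=0
    D->A: in-degree(A)=0, level(A)=1, enqueue
    D->C: in-degree(C)=0, level(C)=1, enqueue
    D->F: in-degree(F)=3, level(F)>=1
  process A: level=1
    A->F: in-degree(F)=2, level(F)>=2
  process C: level=1
    C->B: in-degree(B)=0, level(B)=2, enqueue
    C->E: in-degree(E)=0, level(E)=2, enqueue
    C->F: in-degree(F)=1, level(F)>=2
  process B: level=2
    B->F: in-degree(F)=0, level(F)=3, enqueue
  process E: level=2
  process F: level=3
All levels: A:1, B:2, C:1, D:0, E:2, F:3
max level = 3

Answer: 3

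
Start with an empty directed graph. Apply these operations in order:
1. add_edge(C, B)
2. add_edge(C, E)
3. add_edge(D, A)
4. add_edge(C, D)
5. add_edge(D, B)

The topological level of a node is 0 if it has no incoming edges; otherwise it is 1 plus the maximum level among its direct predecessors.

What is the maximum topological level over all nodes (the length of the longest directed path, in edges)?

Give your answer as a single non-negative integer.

Op 1: add_edge(C, B). Edges now: 1
Op 2: add_edge(C, E). Edges now: 2
Op 3: add_edge(D, A). Edges now: 3
Op 4: add_edge(C, D). Edges now: 4
Op 5: add_edge(D, B). Edges now: 5
Compute levels (Kahn BFS):
  sources (in-degree 0): C
  process C: level=0
    C->B: in-degree(B)=1, level(B)>=1
    C->D: in-degree(D)=0, level(D)=1, enqueue
    C->E: in-degree(E)=0, level(E)=1, enqueue
  process D: level=1
    D->A: in-degree(A)=0, level(A)=2, enqueue
    D->B: in-degree(B)=0, level(B)=2, enqueue
  process E: level=1
  process A: level=2
  process B: level=2
All levels: A:2, B:2, C:0, D:1, E:1
max level = 2

Answer: 2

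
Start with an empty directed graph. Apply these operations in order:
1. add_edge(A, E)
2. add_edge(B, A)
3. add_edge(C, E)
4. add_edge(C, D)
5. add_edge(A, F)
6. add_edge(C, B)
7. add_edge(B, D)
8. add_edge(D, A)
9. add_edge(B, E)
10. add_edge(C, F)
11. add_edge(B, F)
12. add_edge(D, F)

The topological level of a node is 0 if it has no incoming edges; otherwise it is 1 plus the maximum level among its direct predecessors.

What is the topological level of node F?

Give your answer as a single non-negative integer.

Answer: 4

Derivation:
Op 1: add_edge(A, E). Edges now: 1
Op 2: add_edge(B, A). Edges now: 2
Op 3: add_edge(C, E). Edges now: 3
Op 4: add_edge(C, D). Edges now: 4
Op 5: add_edge(A, F). Edges now: 5
Op 6: add_edge(C, B). Edges now: 6
Op 7: add_edge(B, D). Edges now: 7
Op 8: add_edge(D, A). Edges now: 8
Op 9: add_edge(B, E). Edges now: 9
Op 10: add_edge(C, F). Edges now: 10
Op 11: add_edge(B, F). Edges now: 11
Op 12: add_edge(D, F). Edges now: 12
Compute levels (Kahn BFS):
  sources (in-degree 0): C
  process C: level=0
    C->B: in-degree(B)=0, level(B)=1, enqueue
    C->D: in-degree(D)=1, level(D)>=1
    C->E: in-degree(E)=2, level(E)>=1
    C->F: in-degree(F)=3, level(F)>=1
  process B: level=1
    B->A: in-degree(A)=1, level(A)>=2
    B->D: in-degree(D)=0, level(D)=2, enqueue
    B->E: in-degree(E)=1, level(E)>=2
    B->F: in-degree(F)=2, level(F)>=2
  process D: level=2
    D->A: in-degree(A)=0, level(A)=3, enqueue
    D->F: in-degree(F)=1, level(F)>=3
  process A: level=3
    A->E: in-degree(E)=0, level(E)=4, enqueue
    A->F: in-degree(F)=0, level(F)=4, enqueue
  process E: level=4
  process F: level=4
All levels: A:3, B:1, C:0, D:2, E:4, F:4
level(F) = 4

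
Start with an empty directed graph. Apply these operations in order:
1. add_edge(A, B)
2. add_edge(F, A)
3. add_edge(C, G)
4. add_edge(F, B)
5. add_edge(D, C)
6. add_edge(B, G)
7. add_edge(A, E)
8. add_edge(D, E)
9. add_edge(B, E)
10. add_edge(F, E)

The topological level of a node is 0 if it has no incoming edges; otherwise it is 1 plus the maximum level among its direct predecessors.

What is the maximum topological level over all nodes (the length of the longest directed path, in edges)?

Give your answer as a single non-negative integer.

Answer: 3

Derivation:
Op 1: add_edge(A, B). Edges now: 1
Op 2: add_edge(F, A). Edges now: 2
Op 3: add_edge(C, G). Edges now: 3
Op 4: add_edge(F, B). Edges now: 4
Op 5: add_edge(D, C). Edges now: 5
Op 6: add_edge(B, G). Edges now: 6
Op 7: add_edge(A, E). Edges now: 7
Op 8: add_edge(D, E). Edges now: 8
Op 9: add_edge(B, E). Edges now: 9
Op 10: add_edge(F, E). Edges now: 10
Compute levels (Kahn BFS):
  sources (in-degree 0): D, F
  process D: level=0
    D->C: in-degree(C)=0, level(C)=1, enqueue
    D->E: in-degree(E)=3, level(E)>=1
  process F: level=0
    F->A: in-degree(A)=0, level(A)=1, enqueue
    F->B: in-degree(B)=1, level(B)>=1
    F->E: in-degree(E)=2, level(E)>=1
  process C: level=1
    C->G: in-degree(G)=1, level(G)>=2
  process A: level=1
    A->B: in-degree(B)=0, level(B)=2, enqueue
    A->E: in-degree(E)=1, level(E)>=2
  process B: level=2
    B->E: in-degree(E)=0, level(E)=3, enqueue
    B->G: in-degree(G)=0, level(G)=3, enqueue
  process E: level=3
  process G: level=3
All levels: A:1, B:2, C:1, D:0, E:3, F:0, G:3
max level = 3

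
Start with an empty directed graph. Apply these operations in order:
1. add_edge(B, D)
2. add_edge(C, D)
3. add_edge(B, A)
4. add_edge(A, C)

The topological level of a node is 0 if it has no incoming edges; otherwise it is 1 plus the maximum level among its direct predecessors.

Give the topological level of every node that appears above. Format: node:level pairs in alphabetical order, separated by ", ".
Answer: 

Answer: A:1, B:0, C:2, D:3

Derivation:
Op 1: add_edge(B, D). Edges now: 1
Op 2: add_edge(C, D). Edges now: 2
Op 3: add_edge(B, A). Edges now: 3
Op 4: add_edge(A, C). Edges now: 4
Compute levels (Kahn BFS):
  sources (in-degree 0): B
  process B: level=0
    B->A: in-degree(A)=0, level(A)=1, enqueue
    B->D: in-degree(D)=1, level(D)>=1
  process A: level=1
    A->C: in-degree(C)=0, level(C)=2, enqueue
  process C: level=2
    C->D: in-degree(D)=0, level(D)=3, enqueue
  process D: level=3
All levels: A:1, B:0, C:2, D:3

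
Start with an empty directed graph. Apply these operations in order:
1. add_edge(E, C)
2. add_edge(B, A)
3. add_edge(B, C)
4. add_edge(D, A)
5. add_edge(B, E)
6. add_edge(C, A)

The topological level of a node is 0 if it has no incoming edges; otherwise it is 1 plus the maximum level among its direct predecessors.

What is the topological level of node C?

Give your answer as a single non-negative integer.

Answer: 2

Derivation:
Op 1: add_edge(E, C). Edges now: 1
Op 2: add_edge(B, A). Edges now: 2
Op 3: add_edge(B, C). Edges now: 3
Op 4: add_edge(D, A). Edges now: 4
Op 5: add_edge(B, E). Edges now: 5
Op 6: add_edge(C, A). Edges now: 6
Compute levels (Kahn BFS):
  sources (in-degree 0): B, D
  process B: level=0
    B->A: in-degree(A)=2, level(A)>=1
    B->C: in-degree(C)=1, level(C)>=1
    B->E: in-degree(E)=0, level(E)=1, enqueue
  process D: level=0
    D->A: in-degree(A)=1, level(A)>=1
  process E: level=1
    E->C: in-degree(C)=0, level(C)=2, enqueue
  process C: level=2
    C->A: in-degree(A)=0, level(A)=3, enqueue
  process A: level=3
All levels: A:3, B:0, C:2, D:0, E:1
level(C) = 2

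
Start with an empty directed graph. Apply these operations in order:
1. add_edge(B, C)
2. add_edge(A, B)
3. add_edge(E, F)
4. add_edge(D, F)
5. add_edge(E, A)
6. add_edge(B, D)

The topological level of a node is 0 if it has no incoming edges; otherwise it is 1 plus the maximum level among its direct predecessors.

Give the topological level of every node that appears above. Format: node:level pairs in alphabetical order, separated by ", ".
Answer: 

Op 1: add_edge(B, C). Edges now: 1
Op 2: add_edge(A, B). Edges now: 2
Op 3: add_edge(E, F). Edges now: 3
Op 4: add_edge(D, F). Edges now: 4
Op 5: add_edge(E, A). Edges now: 5
Op 6: add_edge(B, D). Edges now: 6
Compute levels (Kahn BFS):
  sources (in-degree 0): E
  process E: level=0
    E->A: in-degree(A)=0, level(A)=1, enqueue
    E->F: in-degree(F)=1, level(F)>=1
  process A: level=1
    A->B: in-degree(B)=0, level(B)=2, enqueue
  process B: level=2
    B->C: in-degree(C)=0, level(C)=3, enqueue
    B->D: in-degree(D)=0, level(D)=3, enqueue
  process C: level=3
  process D: level=3
    D->F: in-degree(F)=0, level(F)=4, enqueue
  process F: level=4
All levels: A:1, B:2, C:3, D:3, E:0, F:4

Answer: A:1, B:2, C:3, D:3, E:0, F:4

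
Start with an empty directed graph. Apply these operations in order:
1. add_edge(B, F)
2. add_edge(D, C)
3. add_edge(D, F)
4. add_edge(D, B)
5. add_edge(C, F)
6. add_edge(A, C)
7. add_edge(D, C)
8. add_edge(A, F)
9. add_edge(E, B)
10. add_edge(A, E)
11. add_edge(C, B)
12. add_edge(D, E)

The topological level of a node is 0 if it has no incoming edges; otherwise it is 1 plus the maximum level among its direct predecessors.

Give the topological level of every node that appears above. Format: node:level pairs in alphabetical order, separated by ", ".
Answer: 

Answer: A:0, B:2, C:1, D:0, E:1, F:3

Derivation:
Op 1: add_edge(B, F). Edges now: 1
Op 2: add_edge(D, C). Edges now: 2
Op 3: add_edge(D, F). Edges now: 3
Op 4: add_edge(D, B). Edges now: 4
Op 5: add_edge(C, F). Edges now: 5
Op 6: add_edge(A, C). Edges now: 6
Op 7: add_edge(D, C) (duplicate, no change). Edges now: 6
Op 8: add_edge(A, F). Edges now: 7
Op 9: add_edge(E, B). Edges now: 8
Op 10: add_edge(A, E). Edges now: 9
Op 11: add_edge(C, B). Edges now: 10
Op 12: add_edge(D, E). Edges now: 11
Compute levels (Kahn BFS):
  sources (in-degree 0): A, D
  process A: level=0
    A->C: in-degree(C)=1, level(C)>=1
    A->E: in-degree(E)=1, level(E)>=1
    A->F: in-degree(F)=3, level(F)>=1
  process D: level=0
    D->B: in-degree(B)=2, level(B)>=1
    D->C: in-degree(C)=0, level(C)=1, enqueue
    D->E: in-degree(E)=0, level(E)=1, enqueue
    D->F: in-degree(F)=2, level(F)>=1
  process C: level=1
    C->B: in-degree(B)=1, level(B)>=2
    C->F: in-degree(F)=1, level(F)>=2
  process E: level=1
    E->B: in-degree(B)=0, level(B)=2, enqueue
  process B: level=2
    B->F: in-degree(F)=0, level(F)=3, enqueue
  process F: level=3
All levels: A:0, B:2, C:1, D:0, E:1, F:3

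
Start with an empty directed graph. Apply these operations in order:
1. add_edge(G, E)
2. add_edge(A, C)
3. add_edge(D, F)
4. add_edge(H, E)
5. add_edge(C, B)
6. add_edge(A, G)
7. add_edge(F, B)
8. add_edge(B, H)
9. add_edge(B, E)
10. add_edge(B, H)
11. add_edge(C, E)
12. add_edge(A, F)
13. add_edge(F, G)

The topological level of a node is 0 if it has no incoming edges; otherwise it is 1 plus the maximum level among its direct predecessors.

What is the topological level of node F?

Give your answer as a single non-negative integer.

Op 1: add_edge(G, E). Edges now: 1
Op 2: add_edge(A, C). Edges now: 2
Op 3: add_edge(D, F). Edges now: 3
Op 4: add_edge(H, E). Edges now: 4
Op 5: add_edge(C, B). Edges now: 5
Op 6: add_edge(A, G). Edges now: 6
Op 7: add_edge(F, B). Edges now: 7
Op 8: add_edge(B, H). Edges now: 8
Op 9: add_edge(B, E). Edges now: 9
Op 10: add_edge(B, H) (duplicate, no change). Edges now: 9
Op 11: add_edge(C, E). Edges now: 10
Op 12: add_edge(A, F). Edges now: 11
Op 13: add_edge(F, G). Edges now: 12
Compute levels (Kahn BFS):
  sources (in-degree 0): A, D
  process A: level=0
    A->C: in-degree(C)=0, level(C)=1, enqueue
    A->F: in-degree(F)=1, level(F)>=1
    A->G: in-degree(G)=1, level(G)>=1
  process D: level=0
    D->F: in-degree(F)=0, level(F)=1, enqueue
  process C: level=1
    C->B: in-degree(B)=1, level(B)>=2
    C->E: in-degree(E)=3, level(E)>=2
  process F: level=1
    F->B: in-degree(B)=0, level(B)=2, enqueue
    F->G: in-degree(G)=0, level(G)=2, enqueue
  process B: level=2
    B->E: in-degree(E)=2, level(E)>=3
    B->H: in-degree(H)=0, level(H)=3, enqueue
  process G: level=2
    G->E: in-degree(E)=1, level(E)>=3
  process H: level=3
    H->E: in-degree(E)=0, level(E)=4, enqueue
  process E: level=4
All levels: A:0, B:2, C:1, D:0, E:4, F:1, G:2, H:3
level(F) = 1

Answer: 1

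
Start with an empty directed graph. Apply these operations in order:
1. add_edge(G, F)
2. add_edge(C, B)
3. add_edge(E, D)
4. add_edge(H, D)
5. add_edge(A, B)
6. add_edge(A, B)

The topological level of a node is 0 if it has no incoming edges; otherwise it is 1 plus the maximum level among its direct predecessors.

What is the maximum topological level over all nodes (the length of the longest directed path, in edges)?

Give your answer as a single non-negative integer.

Answer: 1

Derivation:
Op 1: add_edge(G, F). Edges now: 1
Op 2: add_edge(C, B). Edges now: 2
Op 3: add_edge(E, D). Edges now: 3
Op 4: add_edge(H, D). Edges now: 4
Op 5: add_edge(A, B). Edges now: 5
Op 6: add_edge(A, B) (duplicate, no change). Edges now: 5
Compute levels (Kahn BFS):
  sources (in-degree 0): A, C, E, G, H
  process A: level=0
    A->B: in-degree(B)=1, level(B)>=1
  process C: level=0
    C->B: in-degree(B)=0, level(B)=1, enqueue
  process E: level=0
    E->D: in-degree(D)=1, level(D)>=1
  process G: level=0
    G->F: in-degree(F)=0, level(F)=1, enqueue
  process H: level=0
    H->D: in-degree(D)=0, level(D)=1, enqueue
  process B: level=1
  process F: level=1
  process D: level=1
All levels: A:0, B:1, C:0, D:1, E:0, F:1, G:0, H:0
max level = 1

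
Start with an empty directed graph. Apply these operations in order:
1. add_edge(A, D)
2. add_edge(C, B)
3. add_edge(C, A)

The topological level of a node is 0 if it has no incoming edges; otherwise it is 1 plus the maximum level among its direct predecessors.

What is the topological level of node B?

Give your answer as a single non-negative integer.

Answer: 1

Derivation:
Op 1: add_edge(A, D). Edges now: 1
Op 2: add_edge(C, B). Edges now: 2
Op 3: add_edge(C, A). Edges now: 3
Compute levels (Kahn BFS):
  sources (in-degree 0): C
  process C: level=0
    C->A: in-degree(A)=0, level(A)=1, enqueue
    C->B: in-degree(B)=0, level(B)=1, enqueue
  process A: level=1
    A->D: in-degree(D)=0, level(D)=2, enqueue
  process B: level=1
  process D: level=2
All levels: A:1, B:1, C:0, D:2
level(B) = 1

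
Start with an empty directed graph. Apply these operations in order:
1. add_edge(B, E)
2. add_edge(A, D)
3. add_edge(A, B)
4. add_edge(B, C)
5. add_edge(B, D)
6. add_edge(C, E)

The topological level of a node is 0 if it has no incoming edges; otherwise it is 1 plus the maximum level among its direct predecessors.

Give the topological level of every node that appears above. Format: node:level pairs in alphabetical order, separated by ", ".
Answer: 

Answer: A:0, B:1, C:2, D:2, E:3

Derivation:
Op 1: add_edge(B, E). Edges now: 1
Op 2: add_edge(A, D). Edges now: 2
Op 3: add_edge(A, B). Edges now: 3
Op 4: add_edge(B, C). Edges now: 4
Op 5: add_edge(B, D). Edges now: 5
Op 6: add_edge(C, E). Edges now: 6
Compute levels (Kahn BFS):
  sources (in-degree 0): A
  process A: level=0
    A->B: in-degree(B)=0, level(B)=1, enqueue
    A->D: in-degree(D)=1, level(D)>=1
  process B: level=1
    B->C: in-degree(C)=0, level(C)=2, enqueue
    B->D: in-degree(D)=0, level(D)=2, enqueue
    B->E: in-degree(E)=1, level(E)>=2
  process C: level=2
    C->E: in-degree(E)=0, level(E)=3, enqueue
  process D: level=2
  process E: level=3
All levels: A:0, B:1, C:2, D:2, E:3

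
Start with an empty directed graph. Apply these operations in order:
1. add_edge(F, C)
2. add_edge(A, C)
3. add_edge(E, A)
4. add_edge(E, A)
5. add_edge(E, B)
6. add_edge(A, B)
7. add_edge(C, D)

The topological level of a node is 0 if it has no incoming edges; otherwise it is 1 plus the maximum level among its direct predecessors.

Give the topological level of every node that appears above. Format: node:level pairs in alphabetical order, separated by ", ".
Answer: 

Op 1: add_edge(F, C). Edges now: 1
Op 2: add_edge(A, C). Edges now: 2
Op 3: add_edge(E, A). Edges now: 3
Op 4: add_edge(E, A) (duplicate, no change). Edges now: 3
Op 5: add_edge(E, B). Edges now: 4
Op 6: add_edge(A, B). Edges now: 5
Op 7: add_edge(C, D). Edges now: 6
Compute levels (Kahn BFS):
  sources (in-degree 0): E, F
  process E: level=0
    E->A: in-degree(A)=0, level(A)=1, enqueue
    E->B: in-degree(B)=1, level(B)>=1
  process F: level=0
    F->C: in-degree(C)=1, level(C)>=1
  process A: level=1
    A->B: in-degree(B)=0, level(B)=2, enqueue
    A->C: in-degree(C)=0, level(C)=2, enqueue
  process B: level=2
  process C: level=2
    C->D: in-degree(D)=0, level(D)=3, enqueue
  process D: level=3
All levels: A:1, B:2, C:2, D:3, E:0, F:0

Answer: A:1, B:2, C:2, D:3, E:0, F:0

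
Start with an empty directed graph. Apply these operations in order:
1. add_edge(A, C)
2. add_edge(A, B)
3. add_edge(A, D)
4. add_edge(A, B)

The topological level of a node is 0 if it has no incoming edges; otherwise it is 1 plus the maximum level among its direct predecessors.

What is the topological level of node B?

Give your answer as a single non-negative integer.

Op 1: add_edge(A, C). Edges now: 1
Op 2: add_edge(A, B). Edges now: 2
Op 3: add_edge(A, D). Edges now: 3
Op 4: add_edge(A, B) (duplicate, no change). Edges now: 3
Compute levels (Kahn BFS):
  sources (in-degree 0): A
  process A: level=0
    A->B: in-degree(B)=0, level(B)=1, enqueue
    A->C: in-degree(C)=0, level(C)=1, enqueue
    A->D: in-degree(D)=0, level(D)=1, enqueue
  process B: level=1
  process C: level=1
  process D: level=1
All levels: A:0, B:1, C:1, D:1
level(B) = 1

Answer: 1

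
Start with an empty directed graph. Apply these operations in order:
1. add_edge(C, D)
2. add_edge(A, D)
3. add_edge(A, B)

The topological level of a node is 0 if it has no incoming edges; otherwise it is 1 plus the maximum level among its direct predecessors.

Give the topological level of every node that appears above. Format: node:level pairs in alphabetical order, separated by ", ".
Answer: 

Op 1: add_edge(C, D). Edges now: 1
Op 2: add_edge(A, D). Edges now: 2
Op 3: add_edge(A, B). Edges now: 3
Compute levels (Kahn BFS):
  sources (in-degree 0): A, C
  process A: level=0
    A->B: in-degree(B)=0, level(B)=1, enqueue
    A->D: in-degree(D)=1, level(D)>=1
  process C: level=0
    C->D: in-degree(D)=0, level(D)=1, enqueue
  process B: level=1
  process D: level=1
All levels: A:0, B:1, C:0, D:1

Answer: A:0, B:1, C:0, D:1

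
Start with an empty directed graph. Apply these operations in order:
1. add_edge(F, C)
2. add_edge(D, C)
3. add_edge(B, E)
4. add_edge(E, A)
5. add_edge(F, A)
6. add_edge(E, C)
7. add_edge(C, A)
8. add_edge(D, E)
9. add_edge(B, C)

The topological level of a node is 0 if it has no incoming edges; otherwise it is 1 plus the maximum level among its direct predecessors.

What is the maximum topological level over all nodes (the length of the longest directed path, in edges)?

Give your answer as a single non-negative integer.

Answer: 3

Derivation:
Op 1: add_edge(F, C). Edges now: 1
Op 2: add_edge(D, C). Edges now: 2
Op 3: add_edge(B, E). Edges now: 3
Op 4: add_edge(E, A). Edges now: 4
Op 5: add_edge(F, A). Edges now: 5
Op 6: add_edge(E, C). Edges now: 6
Op 7: add_edge(C, A). Edges now: 7
Op 8: add_edge(D, E). Edges now: 8
Op 9: add_edge(B, C). Edges now: 9
Compute levels (Kahn BFS):
  sources (in-degree 0): B, D, F
  process B: level=0
    B->C: in-degree(C)=3, level(C)>=1
    B->E: in-degree(E)=1, level(E)>=1
  process D: level=0
    D->C: in-degree(C)=2, level(C)>=1
    D->E: in-degree(E)=0, level(E)=1, enqueue
  process F: level=0
    F->A: in-degree(A)=2, level(A)>=1
    F->C: in-degree(C)=1, level(C)>=1
  process E: level=1
    E->A: in-degree(A)=1, level(A)>=2
    E->C: in-degree(C)=0, level(C)=2, enqueue
  process C: level=2
    C->A: in-degree(A)=0, level(A)=3, enqueue
  process A: level=3
All levels: A:3, B:0, C:2, D:0, E:1, F:0
max level = 3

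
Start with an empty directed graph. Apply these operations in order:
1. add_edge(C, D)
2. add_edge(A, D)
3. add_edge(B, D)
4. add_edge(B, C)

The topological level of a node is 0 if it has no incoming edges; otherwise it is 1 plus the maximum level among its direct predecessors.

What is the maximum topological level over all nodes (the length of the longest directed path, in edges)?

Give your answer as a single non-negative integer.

Op 1: add_edge(C, D). Edges now: 1
Op 2: add_edge(A, D). Edges now: 2
Op 3: add_edge(B, D). Edges now: 3
Op 4: add_edge(B, C). Edges now: 4
Compute levels (Kahn BFS):
  sources (in-degree 0): A, B
  process A: level=0
    A->D: in-degree(D)=2, level(D)>=1
  process B: level=0
    B->C: in-degree(C)=0, level(C)=1, enqueue
    B->D: in-degree(D)=1, level(D)>=1
  process C: level=1
    C->D: in-degree(D)=0, level(D)=2, enqueue
  process D: level=2
All levels: A:0, B:0, C:1, D:2
max level = 2

Answer: 2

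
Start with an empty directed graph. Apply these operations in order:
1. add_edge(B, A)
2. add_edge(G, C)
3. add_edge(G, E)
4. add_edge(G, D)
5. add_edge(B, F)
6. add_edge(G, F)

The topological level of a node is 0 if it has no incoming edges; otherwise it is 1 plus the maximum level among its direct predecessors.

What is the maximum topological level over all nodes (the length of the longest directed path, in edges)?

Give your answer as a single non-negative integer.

Op 1: add_edge(B, A). Edges now: 1
Op 2: add_edge(G, C). Edges now: 2
Op 3: add_edge(G, E). Edges now: 3
Op 4: add_edge(G, D). Edges now: 4
Op 5: add_edge(B, F). Edges now: 5
Op 6: add_edge(G, F). Edges now: 6
Compute levels (Kahn BFS):
  sources (in-degree 0): B, G
  process B: level=0
    B->A: in-degree(A)=0, level(A)=1, enqueue
    B->F: in-degree(F)=1, level(F)>=1
  process G: level=0
    G->C: in-degree(C)=0, level(C)=1, enqueue
    G->D: in-degree(D)=0, level(D)=1, enqueue
    G->E: in-degree(E)=0, level(E)=1, enqueue
    G->F: in-degree(F)=0, level(F)=1, enqueue
  process A: level=1
  process C: level=1
  process D: level=1
  process E: level=1
  process F: level=1
All levels: A:1, B:0, C:1, D:1, E:1, F:1, G:0
max level = 1

Answer: 1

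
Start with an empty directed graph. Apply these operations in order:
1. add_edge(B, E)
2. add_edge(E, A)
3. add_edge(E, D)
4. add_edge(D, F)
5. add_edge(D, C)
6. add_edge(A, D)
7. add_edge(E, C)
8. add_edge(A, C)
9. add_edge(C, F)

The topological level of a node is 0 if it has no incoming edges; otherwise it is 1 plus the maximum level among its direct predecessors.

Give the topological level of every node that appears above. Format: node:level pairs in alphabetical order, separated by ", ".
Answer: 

Op 1: add_edge(B, E). Edges now: 1
Op 2: add_edge(E, A). Edges now: 2
Op 3: add_edge(E, D). Edges now: 3
Op 4: add_edge(D, F). Edges now: 4
Op 5: add_edge(D, C). Edges now: 5
Op 6: add_edge(A, D). Edges now: 6
Op 7: add_edge(E, C). Edges now: 7
Op 8: add_edge(A, C). Edges now: 8
Op 9: add_edge(C, F). Edges now: 9
Compute levels (Kahn BFS):
  sources (in-degree 0): B
  process B: level=0
    B->E: in-degree(E)=0, level(E)=1, enqueue
  process E: level=1
    E->A: in-degree(A)=0, level(A)=2, enqueue
    E->C: in-degree(C)=2, level(C)>=2
    E->D: in-degree(D)=1, level(D)>=2
  process A: level=2
    A->C: in-degree(C)=1, level(C)>=3
    A->D: in-degree(D)=0, level(D)=3, enqueue
  process D: level=3
    D->C: in-degree(C)=0, level(C)=4, enqueue
    D->F: in-degree(F)=1, level(F)>=4
  process C: level=4
    C->F: in-degree(F)=0, level(F)=5, enqueue
  process F: level=5
All levels: A:2, B:0, C:4, D:3, E:1, F:5

Answer: A:2, B:0, C:4, D:3, E:1, F:5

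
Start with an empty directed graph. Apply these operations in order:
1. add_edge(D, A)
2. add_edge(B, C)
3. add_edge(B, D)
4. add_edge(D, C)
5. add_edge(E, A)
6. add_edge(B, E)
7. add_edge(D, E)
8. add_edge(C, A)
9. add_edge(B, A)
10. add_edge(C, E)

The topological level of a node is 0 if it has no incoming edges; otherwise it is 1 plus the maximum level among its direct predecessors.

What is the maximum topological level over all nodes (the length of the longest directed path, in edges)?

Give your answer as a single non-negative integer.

Op 1: add_edge(D, A). Edges now: 1
Op 2: add_edge(B, C). Edges now: 2
Op 3: add_edge(B, D). Edges now: 3
Op 4: add_edge(D, C). Edges now: 4
Op 5: add_edge(E, A). Edges now: 5
Op 6: add_edge(B, E). Edges now: 6
Op 7: add_edge(D, E). Edges now: 7
Op 8: add_edge(C, A). Edges now: 8
Op 9: add_edge(B, A). Edges now: 9
Op 10: add_edge(C, E). Edges now: 10
Compute levels (Kahn BFS):
  sources (in-degree 0): B
  process B: level=0
    B->A: in-degree(A)=3, level(A)>=1
    B->C: in-degree(C)=1, level(C)>=1
    B->D: in-degree(D)=0, level(D)=1, enqueue
    B->E: in-degree(E)=2, level(E)>=1
  process D: level=1
    D->A: in-degree(A)=2, level(A)>=2
    D->C: in-degree(C)=0, level(C)=2, enqueue
    D->E: in-degree(E)=1, level(E)>=2
  process C: level=2
    C->A: in-degree(A)=1, level(A)>=3
    C->E: in-degree(E)=0, level(E)=3, enqueue
  process E: level=3
    E->A: in-degree(A)=0, level(A)=4, enqueue
  process A: level=4
All levels: A:4, B:0, C:2, D:1, E:3
max level = 4

Answer: 4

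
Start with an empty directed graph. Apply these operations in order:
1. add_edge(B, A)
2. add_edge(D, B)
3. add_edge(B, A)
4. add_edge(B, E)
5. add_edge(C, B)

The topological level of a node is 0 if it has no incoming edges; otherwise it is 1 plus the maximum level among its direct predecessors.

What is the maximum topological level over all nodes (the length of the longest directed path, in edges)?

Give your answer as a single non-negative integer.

Answer: 2

Derivation:
Op 1: add_edge(B, A). Edges now: 1
Op 2: add_edge(D, B). Edges now: 2
Op 3: add_edge(B, A) (duplicate, no change). Edges now: 2
Op 4: add_edge(B, E). Edges now: 3
Op 5: add_edge(C, B). Edges now: 4
Compute levels (Kahn BFS):
  sources (in-degree 0): C, D
  process C: level=0
    C->B: in-degree(B)=1, level(B)>=1
  process D: level=0
    D->B: in-degree(B)=0, level(B)=1, enqueue
  process B: level=1
    B->A: in-degree(A)=0, level(A)=2, enqueue
    B->E: in-degree(E)=0, level(E)=2, enqueue
  process A: level=2
  process E: level=2
All levels: A:2, B:1, C:0, D:0, E:2
max level = 2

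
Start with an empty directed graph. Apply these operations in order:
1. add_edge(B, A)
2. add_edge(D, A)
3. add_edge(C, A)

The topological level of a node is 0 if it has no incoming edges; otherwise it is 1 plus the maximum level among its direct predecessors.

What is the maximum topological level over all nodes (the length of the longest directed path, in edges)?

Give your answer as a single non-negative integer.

Op 1: add_edge(B, A). Edges now: 1
Op 2: add_edge(D, A). Edges now: 2
Op 3: add_edge(C, A). Edges now: 3
Compute levels (Kahn BFS):
  sources (in-degree 0): B, C, D
  process B: level=0
    B->A: in-degree(A)=2, level(A)>=1
  process C: level=0
    C->A: in-degree(A)=1, level(A)>=1
  process D: level=0
    D->A: in-degree(A)=0, level(A)=1, enqueue
  process A: level=1
All levels: A:1, B:0, C:0, D:0
max level = 1

Answer: 1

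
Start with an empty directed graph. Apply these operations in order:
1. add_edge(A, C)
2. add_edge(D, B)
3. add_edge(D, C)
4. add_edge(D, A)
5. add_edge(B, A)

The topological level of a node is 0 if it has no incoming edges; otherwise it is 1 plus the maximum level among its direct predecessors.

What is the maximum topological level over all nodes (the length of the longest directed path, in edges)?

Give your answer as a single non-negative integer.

Op 1: add_edge(A, C). Edges now: 1
Op 2: add_edge(D, B). Edges now: 2
Op 3: add_edge(D, C). Edges now: 3
Op 4: add_edge(D, A). Edges now: 4
Op 5: add_edge(B, A). Edges now: 5
Compute levels (Kahn BFS):
  sources (in-degree 0): D
  process D: level=0
    D->A: in-degree(A)=1, level(A)>=1
    D->B: in-degree(B)=0, level(B)=1, enqueue
    D->C: in-degree(C)=1, level(C)>=1
  process B: level=1
    B->A: in-degree(A)=0, level(A)=2, enqueue
  process A: level=2
    A->C: in-degree(C)=0, level(C)=3, enqueue
  process C: level=3
All levels: A:2, B:1, C:3, D:0
max level = 3

Answer: 3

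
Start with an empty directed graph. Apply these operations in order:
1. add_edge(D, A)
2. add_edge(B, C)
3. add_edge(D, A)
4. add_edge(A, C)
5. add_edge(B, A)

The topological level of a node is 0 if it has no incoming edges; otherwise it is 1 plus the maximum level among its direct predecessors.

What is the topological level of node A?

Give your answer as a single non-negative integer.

Answer: 1

Derivation:
Op 1: add_edge(D, A). Edges now: 1
Op 2: add_edge(B, C). Edges now: 2
Op 3: add_edge(D, A) (duplicate, no change). Edges now: 2
Op 4: add_edge(A, C). Edges now: 3
Op 5: add_edge(B, A). Edges now: 4
Compute levels (Kahn BFS):
  sources (in-degree 0): B, D
  process B: level=0
    B->A: in-degree(A)=1, level(A)>=1
    B->C: in-degree(C)=1, level(C)>=1
  process D: level=0
    D->A: in-degree(A)=0, level(A)=1, enqueue
  process A: level=1
    A->C: in-degree(C)=0, level(C)=2, enqueue
  process C: level=2
All levels: A:1, B:0, C:2, D:0
level(A) = 1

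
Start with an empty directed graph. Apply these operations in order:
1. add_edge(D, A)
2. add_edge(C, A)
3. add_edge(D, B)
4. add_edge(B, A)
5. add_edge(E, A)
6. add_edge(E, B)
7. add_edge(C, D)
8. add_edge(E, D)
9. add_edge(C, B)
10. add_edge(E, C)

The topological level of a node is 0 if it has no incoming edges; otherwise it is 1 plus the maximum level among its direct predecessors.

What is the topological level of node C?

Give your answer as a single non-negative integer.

Answer: 1

Derivation:
Op 1: add_edge(D, A). Edges now: 1
Op 2: add_edge(C, A). Edges now: 2
Op 3: add_edge(D, B). Edges now: 3
Op 4: add_edge(B, A). Edges now: 4
Op 5: add_edge(E, A). Edges now: 5
Op 6: add_edge(E, B). Edges now: 6
Op 7: add_edge(C, D). Edges now: 7
Op 8: add_edge(E, D). Edges now: 8
Op 9: add_edge(C, B). Edges now: 9
Op 10: add_edge(E, C). Edges now: 10
Compute levels (Kahn BFS):
  sources (in-degree 0): E
  process E: level=0
    E->A: in-degree(A)=3, level(A)>=1
    E->B: in-degree(B)=2, level(B)>=1
    E->C: in-degree(C)=0, level(C)=1, enqueue
    E->D: in-degree(D)=1, level(D)>=1
  process C: level=1
    C->A: in-degree(A)=2, level(A)>=2
    C->B: in-degree(B)=1, level(B)>=2
    C->D: in-degree(D)=0, level(D)=2, enqueue
  process D: level=2
    D->A: in-degree(A)=1, level(A)>=3
    D->B: in-degree(B)=0, level(B)=3, enqueue
  process B: level=3
    B->A: in-degree(A)=0, level(A)=4, enqueue
  process A: level=4
All levels: A:4, B:3, C:1, D:2, E:0
level(C) = 1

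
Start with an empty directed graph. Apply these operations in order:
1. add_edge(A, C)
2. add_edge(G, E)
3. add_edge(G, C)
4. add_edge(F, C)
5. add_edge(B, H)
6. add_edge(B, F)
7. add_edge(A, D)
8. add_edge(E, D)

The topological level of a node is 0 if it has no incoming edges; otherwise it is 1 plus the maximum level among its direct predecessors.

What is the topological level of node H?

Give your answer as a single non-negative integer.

Answer: 1

Derivation:
Op 1: add_edge(A, C). Edges now: 1
Op 2: add_edge(G, E). Edges now: 2
Op 3: add_edge(G, C). Edges now: 3
Op 4: add_edge(F, C). Edges now: 4
Op 5: add_edge(B, H). Edges now: 5
Op 6: add_edge(B, F). Edges now: 6
Op 7: add_edge(A, D). Edges now: 7
Op 8: add_edge(E, D). Edges now: 8
Compute levels (Kahn BFS):
  sources (in-degree 0): A, B, G
  process A: level=0
    A->C: in-degree(C)=2, level(C)>=1
    A->D: in-degree(D)=1, level(D)>=1
  process B: level=0
    B->F: in-degree(F)=0, level(F)=1, enqueue
    B->H: in-degree(H)=0, level(H)=1, enqueue
  process G: level=0
    G->C: in-degree(C)=1, level(C)>=1
    G->E: in-degree(E)=0, level(E)=1, enqueue
  process F: level=1
    F->C: in-degree(C)=0, level(C)=2, enqueue
  process H: level=1
  process E: level=1
    E->D: in-degree(D)=0, level(D)=2, enqueue
  process C: level=2
  process D: level=2
All levels: A:0, B:0, C:2, D:2, E:1, F:1, G:0, H:1
level(H) = 1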